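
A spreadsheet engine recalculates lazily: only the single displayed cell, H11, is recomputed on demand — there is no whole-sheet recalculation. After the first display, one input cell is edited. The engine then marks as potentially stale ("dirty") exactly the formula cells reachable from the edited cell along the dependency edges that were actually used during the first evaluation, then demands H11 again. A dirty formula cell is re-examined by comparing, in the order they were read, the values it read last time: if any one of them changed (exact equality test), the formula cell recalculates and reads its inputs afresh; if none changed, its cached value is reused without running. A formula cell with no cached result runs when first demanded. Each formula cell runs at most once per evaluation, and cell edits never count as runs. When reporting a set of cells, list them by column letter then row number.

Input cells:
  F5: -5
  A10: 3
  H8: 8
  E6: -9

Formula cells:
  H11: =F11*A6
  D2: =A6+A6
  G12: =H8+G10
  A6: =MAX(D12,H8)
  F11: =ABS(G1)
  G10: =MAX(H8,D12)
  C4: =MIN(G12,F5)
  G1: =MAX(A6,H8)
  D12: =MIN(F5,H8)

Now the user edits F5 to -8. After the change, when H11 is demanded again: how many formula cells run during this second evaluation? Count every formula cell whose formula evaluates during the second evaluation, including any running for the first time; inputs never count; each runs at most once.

First evaluation (everything demanded from the output):
  D12 = MIN(-5, 8) = -5
  A6 = MAX(-5, 8) = 8
  G1 = MAX(8, 8) = 8
  F11 = ABS(8) = 8
  H11 = 8 * 8 = 64

Propagation after the edit:
  D12: runs — F5 -5->-8; result -8.
  A6: runs — D12 -5->-8; result 8 (same value as before).
  G1: checked — values it read are unchanged (A6 unchanged, H8 unchanged); reused cached 8 without running.
  F11: checked — values it read are unchanged (G1 unchanged); reused cached 8 without running.
  H11: checked — values it read are unchanged (F11 unchanged, A6 unchanged); reused cached 64 without running.

Key observation: the change is absorbed at A6 — it re-runs but produces the same value, and the output's value is unchanged.

Formula cells that run: A6, D12 — 2 in total.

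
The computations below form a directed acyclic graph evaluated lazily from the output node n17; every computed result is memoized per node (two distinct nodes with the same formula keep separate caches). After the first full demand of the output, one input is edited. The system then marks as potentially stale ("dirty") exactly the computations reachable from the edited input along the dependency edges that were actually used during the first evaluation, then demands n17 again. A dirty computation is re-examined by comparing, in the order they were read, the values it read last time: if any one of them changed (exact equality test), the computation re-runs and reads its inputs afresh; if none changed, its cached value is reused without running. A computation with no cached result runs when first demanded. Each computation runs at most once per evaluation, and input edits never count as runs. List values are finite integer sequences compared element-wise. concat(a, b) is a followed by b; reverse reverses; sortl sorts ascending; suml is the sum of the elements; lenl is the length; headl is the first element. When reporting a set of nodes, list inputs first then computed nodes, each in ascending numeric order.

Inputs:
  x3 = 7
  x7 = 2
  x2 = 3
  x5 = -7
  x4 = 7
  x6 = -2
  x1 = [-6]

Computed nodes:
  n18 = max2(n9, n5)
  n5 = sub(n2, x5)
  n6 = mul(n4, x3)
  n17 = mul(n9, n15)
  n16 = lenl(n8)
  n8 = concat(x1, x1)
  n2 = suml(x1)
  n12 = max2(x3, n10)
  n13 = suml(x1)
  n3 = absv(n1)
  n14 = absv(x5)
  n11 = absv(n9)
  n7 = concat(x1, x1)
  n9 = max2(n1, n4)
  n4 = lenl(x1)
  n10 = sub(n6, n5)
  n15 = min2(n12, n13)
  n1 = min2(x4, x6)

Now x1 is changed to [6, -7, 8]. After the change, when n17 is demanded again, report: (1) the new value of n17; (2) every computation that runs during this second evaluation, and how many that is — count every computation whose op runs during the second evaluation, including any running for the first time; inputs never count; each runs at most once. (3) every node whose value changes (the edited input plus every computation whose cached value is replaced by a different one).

First demand of the output computes:
  n1 = min2(7, -2) = -2
  n2 = suml([-6]) = -6
  n4 = lenl([-6]) = 1
  n5 = sub(-6, -7) = 1
  n6 = mul(1, 7) = 7
  n9 = max2(-2, 1) = 1
  n10 = sub(7, 1) = 6
  n12 = max2(7, 6) = 7
  n13 = suml([-6]) = -6
  n15 = min2(7, -6) = -6
  n17 = mul(1, -6) = -6

After the edit, cleaning proceeds:
  n2: a read changed (x1 [-6]->[6, -7, 8]) — executes, giving 7.
  n4: a read changed (x1 [-6]->[6, -7, 8]) — executes, giving 3.
  n5: a read changed (n2 -6->7) — executes, giving 14.
  n6: a read changed (n4 1->3) — executes, giving 21.
  n9: a read changed (n4 1->3) — executes, giving 3.
  n10: a read changed (n6 7->21; n5 1->14) — executes, giving 7.
  n12: a read changed (n10 6->7) — executes, giving 7 — identical to its old value.
  n13: a read changed (x1 [-6]->[6, -7, 8]) — executes, giving 7.
  n15: a read changed (n13 -6->7) — executes, giving 7.
  n17: a read changed (n9 1->3; n15 -6->7) — executes, giving 21.

Demanding n17 again yields 21.
10 computations run: n2, n4, n5, n6, n9, n10, n12, n13, n15, n17.
The nodes whose values change: x1, n2, n4, n5, n6, n9, n10, n13, n15, n17.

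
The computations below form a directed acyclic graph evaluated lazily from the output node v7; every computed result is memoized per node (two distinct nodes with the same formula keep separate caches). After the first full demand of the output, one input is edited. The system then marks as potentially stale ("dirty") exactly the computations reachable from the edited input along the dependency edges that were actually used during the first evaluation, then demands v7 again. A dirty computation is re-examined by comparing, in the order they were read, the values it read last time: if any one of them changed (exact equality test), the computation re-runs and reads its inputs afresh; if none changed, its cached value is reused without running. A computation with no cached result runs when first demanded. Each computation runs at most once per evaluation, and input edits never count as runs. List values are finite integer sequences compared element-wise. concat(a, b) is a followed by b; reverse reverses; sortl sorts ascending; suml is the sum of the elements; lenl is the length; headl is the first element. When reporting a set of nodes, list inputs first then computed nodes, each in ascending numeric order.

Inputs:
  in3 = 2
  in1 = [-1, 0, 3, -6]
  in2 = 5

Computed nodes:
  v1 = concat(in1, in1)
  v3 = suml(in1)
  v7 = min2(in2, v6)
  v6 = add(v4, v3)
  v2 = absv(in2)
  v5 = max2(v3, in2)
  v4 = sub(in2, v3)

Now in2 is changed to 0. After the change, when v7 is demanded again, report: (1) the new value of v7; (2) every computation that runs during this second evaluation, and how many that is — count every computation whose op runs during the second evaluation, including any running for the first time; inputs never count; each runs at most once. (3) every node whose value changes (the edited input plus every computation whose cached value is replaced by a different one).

Demanding v7 again yields 0.
3 computations run: v4, v6, v7.
The nodes whose values change: in2, v4, v6, v7.

First demand of the output computes:
  v3 = suml([-1, 0, 3, -6]) = -4
  v4 = sub(5, -4) = 9
  v6 = add(9, -4) = 5
  v7 = min2(5, 5) = 5

After the edit, cleaning proceeds:
  v4: a read changed (in2 5->0) — executes, giving 4.
  v6: a read changed (v4 9->4) — executes, giving 0.
  v7: a read changed (in2 5->0; v6 5->0) — executes, giving 0.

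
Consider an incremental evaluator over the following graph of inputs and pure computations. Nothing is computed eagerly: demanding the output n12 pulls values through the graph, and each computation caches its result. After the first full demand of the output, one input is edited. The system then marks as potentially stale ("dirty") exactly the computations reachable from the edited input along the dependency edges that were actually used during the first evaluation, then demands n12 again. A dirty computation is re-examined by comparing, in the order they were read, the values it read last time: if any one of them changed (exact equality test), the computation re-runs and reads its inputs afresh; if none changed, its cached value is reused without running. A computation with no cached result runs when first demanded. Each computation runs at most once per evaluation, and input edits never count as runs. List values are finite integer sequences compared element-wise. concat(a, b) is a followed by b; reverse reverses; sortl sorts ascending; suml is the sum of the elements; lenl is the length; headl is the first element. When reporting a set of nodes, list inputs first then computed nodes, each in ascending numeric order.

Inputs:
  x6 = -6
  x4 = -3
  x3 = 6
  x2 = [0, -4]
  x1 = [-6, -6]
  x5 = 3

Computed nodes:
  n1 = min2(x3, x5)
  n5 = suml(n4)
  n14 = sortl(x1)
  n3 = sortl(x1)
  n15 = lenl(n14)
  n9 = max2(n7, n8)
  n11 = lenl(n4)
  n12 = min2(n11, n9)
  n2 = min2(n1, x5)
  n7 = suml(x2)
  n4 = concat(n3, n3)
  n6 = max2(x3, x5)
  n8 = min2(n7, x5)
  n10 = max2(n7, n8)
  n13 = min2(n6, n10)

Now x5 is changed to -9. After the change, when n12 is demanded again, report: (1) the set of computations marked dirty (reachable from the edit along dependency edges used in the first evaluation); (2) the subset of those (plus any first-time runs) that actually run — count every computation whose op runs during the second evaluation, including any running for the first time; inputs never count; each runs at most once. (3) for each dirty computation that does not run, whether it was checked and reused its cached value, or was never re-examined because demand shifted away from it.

Dirty set: n8, n9, n12.
Run set: n8, n9 (2 run).
Re-examined without running (cache reused): n12.
The important point: n9 recomputes to an identical value, and the output ends up unchanged.

Initial pass — values computed on the first demand:
  n3 = sortl([-6, -6]) = [-6, -6]
  n4 = concat([-6, -6], [-6, -6]) = [-6, -6, -6, -6]
  n7 = suml([0, -4]) = -4
  n8 = min2(-4, 3) = -4
  n9 = max2(-4, -4) = -4
  n11 = lenl([-6, -6, -6, -6]) = 4
  n12 = min2(4, -4) = -4

Second demand — change propagation:
  n8: re-runs because x5 3->-9; new result -9.
  n9: re-runs because n8 -4->-9; new result -4 (unchanged).
  n12: re-examined; everything it read last time is the same (n11 unchanged, n9 unchanged) — cache -4 kept, no run.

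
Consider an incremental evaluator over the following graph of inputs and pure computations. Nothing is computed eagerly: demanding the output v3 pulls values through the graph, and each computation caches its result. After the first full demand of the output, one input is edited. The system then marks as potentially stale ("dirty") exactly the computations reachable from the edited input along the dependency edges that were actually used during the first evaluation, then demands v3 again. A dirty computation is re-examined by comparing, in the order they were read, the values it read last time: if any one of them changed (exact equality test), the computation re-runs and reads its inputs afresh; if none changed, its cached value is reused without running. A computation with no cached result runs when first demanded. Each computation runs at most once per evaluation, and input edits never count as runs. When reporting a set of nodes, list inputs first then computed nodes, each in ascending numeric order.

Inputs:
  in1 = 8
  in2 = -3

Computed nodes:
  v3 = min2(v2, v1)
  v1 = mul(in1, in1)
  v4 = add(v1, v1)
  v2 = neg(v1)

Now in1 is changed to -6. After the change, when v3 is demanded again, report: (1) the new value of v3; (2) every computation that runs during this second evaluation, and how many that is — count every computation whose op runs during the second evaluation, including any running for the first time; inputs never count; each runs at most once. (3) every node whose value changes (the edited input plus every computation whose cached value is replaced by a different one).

v3 now evaluates to -36.
Run set: v1, v2, v3 (3 run).
Changed values: in1, v1, v2, v3.

Initial pass — values computed on the first demand:
  v1 = mul(8, 8) = 64
  v2 = neg(64) = -64
  v3 = min2(-64, 64) = -64

Second demand — change propagation:
  v1: re-runs because in1 8->-6; in1 8->-6; new result 36.
  v2: re-runs because v1 64->36; new result -36.
  v3: re-runs because v2 -64->-36; v1 64->36; new result -36.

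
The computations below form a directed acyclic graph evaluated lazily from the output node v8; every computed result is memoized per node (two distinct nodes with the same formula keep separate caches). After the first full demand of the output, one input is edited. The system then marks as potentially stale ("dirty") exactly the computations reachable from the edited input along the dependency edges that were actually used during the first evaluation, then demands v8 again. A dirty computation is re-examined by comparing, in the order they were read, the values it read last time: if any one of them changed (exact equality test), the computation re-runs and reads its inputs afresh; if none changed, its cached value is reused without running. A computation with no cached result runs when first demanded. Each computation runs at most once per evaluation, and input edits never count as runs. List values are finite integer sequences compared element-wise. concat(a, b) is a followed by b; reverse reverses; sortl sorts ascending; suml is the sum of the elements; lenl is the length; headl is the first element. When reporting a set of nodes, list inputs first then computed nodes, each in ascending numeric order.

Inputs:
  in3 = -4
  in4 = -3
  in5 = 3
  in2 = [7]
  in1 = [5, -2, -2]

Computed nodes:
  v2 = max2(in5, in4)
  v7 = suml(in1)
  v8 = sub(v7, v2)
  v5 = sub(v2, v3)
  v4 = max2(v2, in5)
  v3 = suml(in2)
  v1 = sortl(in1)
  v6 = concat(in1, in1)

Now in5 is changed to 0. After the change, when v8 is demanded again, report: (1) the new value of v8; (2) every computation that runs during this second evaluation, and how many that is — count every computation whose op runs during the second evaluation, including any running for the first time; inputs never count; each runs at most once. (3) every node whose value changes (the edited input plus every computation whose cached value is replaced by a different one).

First demand of the output computes:
  v2 = max2(3, -3) = 3
  v7 = suml([5, -2, -2]) = 1
  v8 = sub(1, 3) = -2

After the edit, cleaning proceeds:
  v2: a read changed (in5 3->0) — executes, giving 0.
  v8: a read changed (v2 3->0) — executes, giving 1.

Demanding v8 again yields 1.
2 computations run: v2, v8.
The nodes whose values change: in5, v2, v8.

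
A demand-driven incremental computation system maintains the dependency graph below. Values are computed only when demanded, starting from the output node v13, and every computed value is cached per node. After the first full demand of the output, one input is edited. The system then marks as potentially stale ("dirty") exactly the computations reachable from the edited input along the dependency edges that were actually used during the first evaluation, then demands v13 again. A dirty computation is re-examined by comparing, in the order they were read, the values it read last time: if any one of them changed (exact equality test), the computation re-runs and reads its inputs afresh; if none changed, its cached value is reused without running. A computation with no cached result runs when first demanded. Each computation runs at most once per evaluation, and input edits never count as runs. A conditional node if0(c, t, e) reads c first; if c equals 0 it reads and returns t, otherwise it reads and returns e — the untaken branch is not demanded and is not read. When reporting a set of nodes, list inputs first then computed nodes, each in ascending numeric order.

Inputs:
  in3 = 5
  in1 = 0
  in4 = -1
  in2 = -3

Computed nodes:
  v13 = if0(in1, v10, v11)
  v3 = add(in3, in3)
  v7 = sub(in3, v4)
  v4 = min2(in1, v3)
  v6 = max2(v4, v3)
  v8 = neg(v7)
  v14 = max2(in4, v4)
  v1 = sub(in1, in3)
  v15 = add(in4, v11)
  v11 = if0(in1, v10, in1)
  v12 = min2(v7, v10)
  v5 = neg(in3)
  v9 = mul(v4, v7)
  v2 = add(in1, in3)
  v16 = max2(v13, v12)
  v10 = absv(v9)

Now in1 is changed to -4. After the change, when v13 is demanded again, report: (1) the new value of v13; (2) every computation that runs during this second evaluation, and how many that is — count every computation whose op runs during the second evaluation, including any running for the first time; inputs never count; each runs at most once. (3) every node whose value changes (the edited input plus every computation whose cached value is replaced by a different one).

First evaluation (everything demanded from the output):
  v3 = add(5, 5) = 10
  v4 = min2(0, 10) = 0
  v7 = sub(5, 0) = 5
  v9 = mul(0, 5) = 0
  v10 = absv(0) = 0
  v13 = if0(in1=0 -> then branch v10) = 0

Propagation after the edit:
  v4: marked dirty but never re-examined — demand shifted away from it.
  v7: marked dirty but never re-examined — demand shifted away from it.
  v9: marked dirty but never re-examined — demand shifted away from it.
  v10: marked dirty but never re-examined — demand shifted away from it.
  v11: demanded for the first time — runs, produces -4.
  v13: runs — in1 0->-4; result -4.

Key observation: a condition flipped, so demand moved to the other branch — v4, v7, v9, v10 are never re-examined.

New value of v13: -4.
Computations that run: v11, v13 — 2 in total.
Values that change: in1, v13.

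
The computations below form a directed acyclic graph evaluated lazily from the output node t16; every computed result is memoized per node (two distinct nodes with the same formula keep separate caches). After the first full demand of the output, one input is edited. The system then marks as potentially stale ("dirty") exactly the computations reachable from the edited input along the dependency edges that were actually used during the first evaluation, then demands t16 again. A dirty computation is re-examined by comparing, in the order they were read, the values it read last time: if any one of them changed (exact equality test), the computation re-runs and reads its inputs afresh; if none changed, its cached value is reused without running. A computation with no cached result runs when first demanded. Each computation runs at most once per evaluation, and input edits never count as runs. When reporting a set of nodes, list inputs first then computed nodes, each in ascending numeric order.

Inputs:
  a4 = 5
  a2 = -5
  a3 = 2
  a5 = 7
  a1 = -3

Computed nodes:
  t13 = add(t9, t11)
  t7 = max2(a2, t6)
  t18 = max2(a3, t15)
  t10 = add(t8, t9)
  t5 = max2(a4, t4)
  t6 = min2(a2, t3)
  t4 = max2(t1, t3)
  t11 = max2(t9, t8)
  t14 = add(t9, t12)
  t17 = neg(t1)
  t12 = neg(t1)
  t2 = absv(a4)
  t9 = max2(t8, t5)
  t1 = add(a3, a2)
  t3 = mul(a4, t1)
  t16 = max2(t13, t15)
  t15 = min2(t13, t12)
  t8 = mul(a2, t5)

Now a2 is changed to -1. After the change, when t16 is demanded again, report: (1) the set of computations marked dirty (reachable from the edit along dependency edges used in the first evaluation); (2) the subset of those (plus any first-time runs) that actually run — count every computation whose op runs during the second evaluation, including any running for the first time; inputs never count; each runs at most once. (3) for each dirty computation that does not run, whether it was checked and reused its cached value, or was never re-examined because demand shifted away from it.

First demand of the output computes:
  t1 = add(2, -5) = -3
  t3 = mul(5, -3) = -15
  t4 = max2(-3, -15) = -3
  t5 = max2(5, -3) = 5
  t8 = mul(-5, 5) = -25
  t9 = max2(-25, 5) = 5
  t11 = max2(5, -25) = 5
  t12 = neg(-3) = 3
  t13 = add(5, 5) = 10
  t15 = min2(10, 3) = 3
  t16 = max2(10, 3) = 10

After the edit, cleaning proceeds:
  t1: a read changed (a2 -5->-1) — executes, giving 1.
  t3: a read changed (t1 -3->1) — executes, giving 5.
  t4: a read changed (t1 -3->1; t3 -15->5) — executes, giving 5.
  t5: a read changed (t4 -3->5) — executes, giving 5 — identical to its old value.
  t8: a read changed (a2 -5->-1) — executes, giving -5.
  t9: a read changed (t8 -25->-5) — executes, giving 5 — identical to its old value.
  t11: a read changed (t8 -25->-5) — executes, giving 5 — identical to its old value.
  t12: a read changed (t1 -3->1) — executes, giving -1.
  t13: dirty, but its reads are unchanged (t9 unchanged, t11 unchanged); cached 10 stands.
  t15: a read changed (t12 3->-1) — executes, giving -1.
  t16: a read changed (t15 3->-1) — executes, giving 10 — identical to its old value.

Note where the cutoff bites: t13 is checked, finds nothing changed, and keeps its cache.

The edit dirties: t1, t3, t4, t5, t8, t9, t11, t12, t13, t15, t16.
10 computations run: t1, t3, t4, t5, t8, t9, t11, t12, t15, t16.
Cache hits after checking: t13.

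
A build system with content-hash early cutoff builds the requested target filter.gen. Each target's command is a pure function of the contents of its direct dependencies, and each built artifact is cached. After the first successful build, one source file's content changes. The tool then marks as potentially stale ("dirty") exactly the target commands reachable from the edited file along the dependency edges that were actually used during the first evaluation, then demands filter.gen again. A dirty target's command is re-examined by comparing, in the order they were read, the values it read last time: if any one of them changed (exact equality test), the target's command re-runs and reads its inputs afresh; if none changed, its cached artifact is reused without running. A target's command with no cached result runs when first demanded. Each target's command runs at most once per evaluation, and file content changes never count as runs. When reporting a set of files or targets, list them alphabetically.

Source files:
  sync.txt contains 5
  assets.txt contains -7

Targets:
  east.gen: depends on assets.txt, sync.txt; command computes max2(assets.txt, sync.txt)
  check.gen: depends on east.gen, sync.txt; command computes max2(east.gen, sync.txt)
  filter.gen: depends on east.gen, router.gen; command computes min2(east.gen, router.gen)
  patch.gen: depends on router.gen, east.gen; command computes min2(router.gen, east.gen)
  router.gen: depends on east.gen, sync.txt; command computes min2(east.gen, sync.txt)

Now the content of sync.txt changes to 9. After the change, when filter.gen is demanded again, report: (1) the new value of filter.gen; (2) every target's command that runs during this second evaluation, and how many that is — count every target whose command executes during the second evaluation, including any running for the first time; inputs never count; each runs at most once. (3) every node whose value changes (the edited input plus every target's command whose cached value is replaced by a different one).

New value of filter.gen: 9.
Target commands that run: east.gen, filter.gen, router.gen — 3 in total.
Values that change: east.gen, filter.gen, router.gen, sync.txt.

First evaluation (everything demanded from the output):
  east.gen = max2(-7, 5) = 5
  router.gen = min2(5, 5) = 5
  filter.gen = min2(5, 5) = 5

Propagation after the edit:
  east.gen: runs — sync.txt 5->9; result 9.
  router.gen: runs — east.gen 5->9; sync.txt 5->9; result 9.
  filter.gen: runs — east.gen 5->9; router.gen 5->9; result 9.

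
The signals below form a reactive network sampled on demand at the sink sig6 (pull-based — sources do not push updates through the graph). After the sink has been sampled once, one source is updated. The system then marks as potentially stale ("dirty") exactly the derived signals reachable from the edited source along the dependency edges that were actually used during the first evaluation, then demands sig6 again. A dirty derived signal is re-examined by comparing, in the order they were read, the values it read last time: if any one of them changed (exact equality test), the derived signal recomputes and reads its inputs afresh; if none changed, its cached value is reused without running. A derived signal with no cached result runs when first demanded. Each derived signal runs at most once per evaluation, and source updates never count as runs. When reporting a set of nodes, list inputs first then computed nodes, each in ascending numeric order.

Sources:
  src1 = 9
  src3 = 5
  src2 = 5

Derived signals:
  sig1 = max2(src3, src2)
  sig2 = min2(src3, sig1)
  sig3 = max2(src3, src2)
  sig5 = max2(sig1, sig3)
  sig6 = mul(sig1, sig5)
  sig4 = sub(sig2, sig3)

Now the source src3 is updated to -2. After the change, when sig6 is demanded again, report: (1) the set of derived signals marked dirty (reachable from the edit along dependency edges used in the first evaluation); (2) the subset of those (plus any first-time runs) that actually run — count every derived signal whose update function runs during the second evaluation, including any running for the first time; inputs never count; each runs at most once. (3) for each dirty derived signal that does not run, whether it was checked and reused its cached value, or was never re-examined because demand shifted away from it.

Initial pass — values computed on the first demand:
  sig1 = max2(5, 5) = 5
  sig3 = max2(5, 5) = 5
  sig5 = max2(5, 5) = 5
  sig6 = mul(5, 5) = 25

Second demand — change propagation:
  sig1: re-runs because src3 5->-2; new result 5 (unchanged).
  sig3: re-runs because src3 5->-2; new result 5 (unchanged).
  sig5: re-examined; everything it read last time is the same (sig1 unchanged, sig3 unchanged) — cache 5 kept, no run.
  sig6: re-examined; everything it read last time is the same (sig1 unchanged, sig5 unchanged) — cache 25 kept, no run.

The important point: at sig5 every value read last time is unchanged, so the dirty flag clears without a run.

Dirty set: sig1, sig3, sig5, sig6.
Run set: sig1, sig3 (2 run).
Re-examined without running (cache reused): sig5, sig6.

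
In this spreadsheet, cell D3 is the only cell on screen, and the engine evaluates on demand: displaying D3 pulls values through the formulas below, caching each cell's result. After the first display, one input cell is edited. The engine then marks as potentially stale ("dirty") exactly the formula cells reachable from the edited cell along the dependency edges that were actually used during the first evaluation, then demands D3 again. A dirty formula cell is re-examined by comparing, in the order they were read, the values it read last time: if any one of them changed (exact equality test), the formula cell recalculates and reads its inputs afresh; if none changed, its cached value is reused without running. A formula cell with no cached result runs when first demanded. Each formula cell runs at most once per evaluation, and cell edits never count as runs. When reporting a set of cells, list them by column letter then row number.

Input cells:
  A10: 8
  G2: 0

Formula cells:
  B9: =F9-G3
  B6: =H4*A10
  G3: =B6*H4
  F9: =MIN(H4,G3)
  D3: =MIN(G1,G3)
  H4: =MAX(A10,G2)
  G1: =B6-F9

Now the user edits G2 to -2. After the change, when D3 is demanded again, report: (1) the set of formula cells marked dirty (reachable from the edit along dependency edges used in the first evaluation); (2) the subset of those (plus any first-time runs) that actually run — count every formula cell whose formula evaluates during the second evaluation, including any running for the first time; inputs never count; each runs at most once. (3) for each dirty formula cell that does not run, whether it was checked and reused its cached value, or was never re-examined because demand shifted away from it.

Initial pass — values computed on the first demand:
  H4 = MAX(8, 0) = 8
  B6 = 8 * 8 = 64
  G3 = 64 * 8 = 512
  F9 = MIN(8, 512) = 8
  G1 = 64 - 8 = 56
  D3 = MIN(56, 512) = 56

Second demand — change propagation:
  H4: re-runs because G2 0->-2; new result 8 (unchanged).
  B6: re-examined; everything it read last time is the same (H4 unchanged, A10 unchanged) — cache 64 kept, no run.
  G3: re-examined; everything it read last time is the same (B6 unchanged, H4 unchanged) — cache 512 kept, no run.
  F9: re-examined; everything it read last time is the same (H4 unchanged, G3 unchanged) — cache 8 kept, no run.
  G1: re-examined; everything it read last time is the same (B6 unchanged, F9 unchanged) — cache 56 kept, no run.
  D3: re-examined; everything it read last time is the same (G1 unchanged, G3 unchanged) — cache 56 kept, no run.

The important point: H4 recomputes to an identical value, and the output ends up unchanged.

Dirty set: B6, D3, F9, G1, G3, H4.
Run set: H4 (1 run).
Re-examined without running (cache reused): B6, D3, F9, G1, G3.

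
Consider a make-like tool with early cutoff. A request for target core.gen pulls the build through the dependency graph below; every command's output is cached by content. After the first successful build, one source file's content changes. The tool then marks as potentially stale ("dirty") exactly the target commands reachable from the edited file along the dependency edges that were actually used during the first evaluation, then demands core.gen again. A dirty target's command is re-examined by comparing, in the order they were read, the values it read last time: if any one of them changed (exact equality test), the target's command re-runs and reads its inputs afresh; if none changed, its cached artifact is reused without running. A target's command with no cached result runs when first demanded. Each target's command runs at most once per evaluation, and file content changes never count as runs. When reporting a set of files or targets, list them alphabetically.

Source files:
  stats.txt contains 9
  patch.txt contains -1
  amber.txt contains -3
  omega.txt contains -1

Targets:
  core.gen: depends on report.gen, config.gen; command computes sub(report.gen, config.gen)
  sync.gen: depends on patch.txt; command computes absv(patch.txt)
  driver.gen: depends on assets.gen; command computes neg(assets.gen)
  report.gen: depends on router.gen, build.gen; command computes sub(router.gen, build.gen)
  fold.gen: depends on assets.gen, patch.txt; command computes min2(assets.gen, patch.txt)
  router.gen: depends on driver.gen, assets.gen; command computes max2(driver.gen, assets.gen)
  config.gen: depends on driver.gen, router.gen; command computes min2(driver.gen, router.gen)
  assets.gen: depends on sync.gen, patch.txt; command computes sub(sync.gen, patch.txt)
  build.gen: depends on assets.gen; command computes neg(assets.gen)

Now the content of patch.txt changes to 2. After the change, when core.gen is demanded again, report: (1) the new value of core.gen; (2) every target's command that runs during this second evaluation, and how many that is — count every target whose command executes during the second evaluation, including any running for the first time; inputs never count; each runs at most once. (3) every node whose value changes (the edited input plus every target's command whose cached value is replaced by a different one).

First demand of the output computes:
  sync.gen = absv(-1) = 1
  assets.gen = sub(1, -1) = 2
  build.gen = neg(2) = -2
  driver.gen = neg(2) = -2
  router.gen = max2(-2, 2) = 2
  config.gen = min2(-2, 2) = -2
  report.gen = sub(2, -2) = 4
  core.gen = sub(4, -2) = 6

After the edit, cleaning proceeds:
  sync.gen: a read changed (patch.txt -1->2) — executes, giving 2.
  assets.gen: a read changed (sync.gen 1->2; patch.txt -1->2) — executes, giving 0.
  build.gen: a read changed (assets.gen 2->0) — executes, giving 0.
  driver.gen: a read changed (assets.gen 2->0) — executes, giving 0.
  router.gen: a read changed (driver.gen -2->0; assets.gen 2->0) — executes, giving 0.
  config.gen: a read changed (driver.gen -2->0; router.gen 2->0) — executes, giving 0.
  report.gen: a read changed (router.gen 2->0; build.gen -2->0) — executes, giving 0.
  core.gen: a read changed (report.gen 4->0; config.gen -2->0) — executes, giving 0.

Demanding core.gen again yields 0.
8 target commands run: assets.gen, build.gen, config.gen, core.gen, driver.gen, report.gen, router.gen, sync.gen.
The nodes whose values change: assets.gen, build.gen, config.gen, core.gen, driver.gen, patch.txt, report.gen, router.gen, sync.gen.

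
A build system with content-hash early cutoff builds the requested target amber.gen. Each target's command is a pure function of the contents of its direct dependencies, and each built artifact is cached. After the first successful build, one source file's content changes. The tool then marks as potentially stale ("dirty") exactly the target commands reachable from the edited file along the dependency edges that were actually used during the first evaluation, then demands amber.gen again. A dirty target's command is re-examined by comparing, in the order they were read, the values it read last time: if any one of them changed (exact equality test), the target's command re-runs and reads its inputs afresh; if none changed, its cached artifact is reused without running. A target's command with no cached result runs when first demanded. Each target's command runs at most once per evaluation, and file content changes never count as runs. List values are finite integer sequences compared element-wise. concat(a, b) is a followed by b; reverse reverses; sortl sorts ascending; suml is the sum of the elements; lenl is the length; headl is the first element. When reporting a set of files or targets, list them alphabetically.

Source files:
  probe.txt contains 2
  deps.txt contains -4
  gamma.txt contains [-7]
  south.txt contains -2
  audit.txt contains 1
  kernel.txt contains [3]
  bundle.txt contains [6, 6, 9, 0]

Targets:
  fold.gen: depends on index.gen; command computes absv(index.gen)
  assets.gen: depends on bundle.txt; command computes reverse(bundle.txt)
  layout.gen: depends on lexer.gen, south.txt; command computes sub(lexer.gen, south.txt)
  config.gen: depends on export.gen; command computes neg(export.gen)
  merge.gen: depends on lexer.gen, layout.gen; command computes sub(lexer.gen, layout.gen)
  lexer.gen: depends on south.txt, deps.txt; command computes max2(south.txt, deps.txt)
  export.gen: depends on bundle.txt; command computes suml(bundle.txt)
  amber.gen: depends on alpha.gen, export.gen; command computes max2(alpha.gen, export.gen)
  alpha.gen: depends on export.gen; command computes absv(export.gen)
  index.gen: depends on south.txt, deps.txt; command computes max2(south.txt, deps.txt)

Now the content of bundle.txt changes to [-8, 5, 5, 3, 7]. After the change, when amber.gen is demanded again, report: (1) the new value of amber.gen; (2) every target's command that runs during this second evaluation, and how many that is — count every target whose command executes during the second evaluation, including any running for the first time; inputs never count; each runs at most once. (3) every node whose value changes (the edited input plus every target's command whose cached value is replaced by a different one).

First evaluation (everything demanded from the output):
  export.gen = suml([6, 6, 9, 0]) = 21
  alpha.gen = absv(21) = 21
  amber.gen = max2(21, 21) = 21

Propagation after the edit:
  export.gen: runs — bundle.txt [6, 6, 9, 0]->[-8, 5, 5, 3, 7]; result 12.
  alpha.gen: runs — export.gen 21->12; result 12.
  amber.gen: runs — alpha.gen 21->12; export.gen 21->12; result 12.

New value of amber.gen: 12.
Target commands that run: alpha.gen, amber.gen, export.gen — 3 in total.
Values that change: alpha.gen, amber.gen, bundle.txt, export.gen.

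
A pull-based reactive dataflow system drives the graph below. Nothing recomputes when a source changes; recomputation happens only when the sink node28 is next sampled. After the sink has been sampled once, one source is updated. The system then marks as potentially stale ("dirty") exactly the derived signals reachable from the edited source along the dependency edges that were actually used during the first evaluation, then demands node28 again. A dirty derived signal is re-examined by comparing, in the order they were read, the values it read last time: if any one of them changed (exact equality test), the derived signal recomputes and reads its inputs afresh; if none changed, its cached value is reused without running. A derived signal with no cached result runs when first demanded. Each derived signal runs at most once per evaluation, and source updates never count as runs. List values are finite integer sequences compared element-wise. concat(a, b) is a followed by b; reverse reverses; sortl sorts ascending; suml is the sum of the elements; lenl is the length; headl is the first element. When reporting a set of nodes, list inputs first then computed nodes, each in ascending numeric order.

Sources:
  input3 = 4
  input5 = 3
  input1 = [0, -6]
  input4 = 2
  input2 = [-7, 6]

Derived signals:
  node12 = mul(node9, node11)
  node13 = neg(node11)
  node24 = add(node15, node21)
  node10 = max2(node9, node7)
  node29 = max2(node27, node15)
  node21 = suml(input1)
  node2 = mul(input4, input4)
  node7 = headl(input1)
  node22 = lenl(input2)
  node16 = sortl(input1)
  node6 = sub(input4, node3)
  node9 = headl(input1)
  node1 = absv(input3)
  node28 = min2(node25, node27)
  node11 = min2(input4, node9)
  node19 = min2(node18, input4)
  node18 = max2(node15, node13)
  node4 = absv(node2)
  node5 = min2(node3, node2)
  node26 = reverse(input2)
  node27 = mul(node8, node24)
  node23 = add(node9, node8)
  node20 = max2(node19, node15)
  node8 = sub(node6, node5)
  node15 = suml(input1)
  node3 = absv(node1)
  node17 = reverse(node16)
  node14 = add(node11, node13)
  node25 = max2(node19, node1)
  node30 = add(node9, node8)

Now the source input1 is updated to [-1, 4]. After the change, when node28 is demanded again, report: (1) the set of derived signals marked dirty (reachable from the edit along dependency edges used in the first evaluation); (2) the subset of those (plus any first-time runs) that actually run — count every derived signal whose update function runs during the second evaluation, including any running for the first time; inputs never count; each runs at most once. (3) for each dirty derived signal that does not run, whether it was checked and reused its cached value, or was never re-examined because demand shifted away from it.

First evaluation (everything demanded from the output):
  node1 = absv(4) = 4
  node2 = mul(2, 2) = 4
  node3 = absv(4) = 4
  node5 = min2(4, 4) = 4
  node6 = sub(2, 4) = -2
  node8 = sub(-2, 4) = -6
  node9 = headl([0, -6]) = 0
  node11 = min2(2, 0) = 0
  node13 = neg(0) = 0
  node15 = suml([0, -6]) = -6
  node18 = max2(-6, 0) = 0
  node19 = min2(0, 2) = 0
  node21 = suml([0, -6]) = -6
  node24 = add(-6, -6) = -12
  node25 = max2(0, 4) = 4
  node27 = mul(-6, -12) = 72
  node28 = min2(4, 72) = 4

Propagation after the edit:
  node9: runs — input1 [0, -6]->[-1, 4]; result -1.
  node11: runs — node9 0->-1; result -1.
  node13: runs — node11 0->-1; result 1.
  node15: runs — input1 [0, -6]->[-1, 4]; result 3.
  node18: runs — node15 -6->3; node13 0->1; result 3.
  node19: runs — node18 0->3; result 2.
  node21: runs — input1 [0, -6]->[-1, 4]; result 3.
  node24: runs — node15 -6->3; node21 -6->3; result 6.
  node25: runs — node19 0->2; result 4 (same value as before).
  node27: runs — node24 -12->6; result -36.
  node28: runs — node27 72->-36; result -36.

Marked dirty: node9, node11, node13, node15, node18, node19, node21, node24, node25, node27, node28.
Derived signals that run: node9, node11, node13, node15, node18, node19, node21, node24, node25, node27, node28 — 11 in total.
Every dirty derived signal ran.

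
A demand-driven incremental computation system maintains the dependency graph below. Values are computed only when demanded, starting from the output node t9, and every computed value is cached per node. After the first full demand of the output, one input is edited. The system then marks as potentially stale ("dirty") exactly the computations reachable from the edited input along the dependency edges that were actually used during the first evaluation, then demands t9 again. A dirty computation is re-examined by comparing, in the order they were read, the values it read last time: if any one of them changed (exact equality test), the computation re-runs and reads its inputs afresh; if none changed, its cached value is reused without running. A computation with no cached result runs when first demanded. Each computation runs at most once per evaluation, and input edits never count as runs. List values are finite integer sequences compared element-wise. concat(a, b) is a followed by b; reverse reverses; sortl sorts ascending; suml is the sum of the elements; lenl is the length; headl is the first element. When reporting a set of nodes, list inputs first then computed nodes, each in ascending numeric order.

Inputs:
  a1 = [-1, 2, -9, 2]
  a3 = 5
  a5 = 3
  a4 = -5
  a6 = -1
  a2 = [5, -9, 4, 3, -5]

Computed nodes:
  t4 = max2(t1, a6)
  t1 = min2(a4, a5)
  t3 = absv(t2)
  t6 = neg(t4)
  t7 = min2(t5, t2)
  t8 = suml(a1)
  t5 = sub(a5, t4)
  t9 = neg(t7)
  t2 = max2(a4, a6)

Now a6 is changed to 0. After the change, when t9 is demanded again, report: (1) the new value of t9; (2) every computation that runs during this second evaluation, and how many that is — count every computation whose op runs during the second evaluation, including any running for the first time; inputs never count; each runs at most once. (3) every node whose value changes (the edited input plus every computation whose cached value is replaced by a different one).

First evaluation (everything demanded from the output):
  t1 = min2(-5, 3) = -5
  t2 = max2(-5, -1) = -1
  t4 = max2(-5, -1) = -1
  t5 = sub(3, -1) = 4
  t7 = min2(4, -1) = -1
  t9 = neg(-1) = 1

Propagation after the edit:
  t2: runs — a6 -1->0; result 0.
  t4: runs — a6 -1->0; result 0.
  t5: runs — t4 -1->0; result 3.
  t7: runs — t5 4->3; t2 -1->0; result 0.
  t9: runs — t7 -1->0; result 0.

New value of t9: 0.
Computations that run: t2, t4, t5, t7, t9 — 5 in total.
Values that change: a6, t2, t4, t5, t7, t9.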